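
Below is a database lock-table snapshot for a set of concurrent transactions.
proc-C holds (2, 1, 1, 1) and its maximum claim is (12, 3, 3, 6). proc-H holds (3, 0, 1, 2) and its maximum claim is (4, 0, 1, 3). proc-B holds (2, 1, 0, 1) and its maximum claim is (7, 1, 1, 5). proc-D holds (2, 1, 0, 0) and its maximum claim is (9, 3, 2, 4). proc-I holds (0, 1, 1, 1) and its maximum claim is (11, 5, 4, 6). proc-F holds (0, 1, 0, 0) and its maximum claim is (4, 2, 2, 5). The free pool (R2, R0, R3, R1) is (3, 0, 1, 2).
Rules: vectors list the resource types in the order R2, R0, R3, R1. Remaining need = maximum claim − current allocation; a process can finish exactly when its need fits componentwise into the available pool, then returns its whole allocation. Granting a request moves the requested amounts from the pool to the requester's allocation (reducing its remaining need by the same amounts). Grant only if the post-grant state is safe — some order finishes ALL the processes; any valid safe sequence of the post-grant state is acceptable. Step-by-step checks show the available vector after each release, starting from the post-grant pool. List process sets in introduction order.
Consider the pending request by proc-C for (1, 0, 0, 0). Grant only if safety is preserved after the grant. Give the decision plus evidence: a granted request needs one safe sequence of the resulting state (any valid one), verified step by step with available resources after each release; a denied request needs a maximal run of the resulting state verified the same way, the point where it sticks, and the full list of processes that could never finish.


GRANT — the state after the grant stays safe, e.g. via proc-H, proc-B, proc-F, proc-D, proc-C, proc-I.
Key observation: after the grant the pool drops to (2, 0, 1, 2), which still lets proc-H finish first and unwind the rest.
Verifying the post-grant state step by step:
  pool = (2, 0, 1, 2)
  proc-H: need (1, 0, 0, 1) fits (2, 0, 1, 2); releases (3, 0, 1, 2), pool now (5, 0, 2, 4)
  proc-B: need (5, 0, 1, 4) fits (5, 0, 2, 4); releases (2, 1, 0, 1), pool now (7, 1, 2, 5)
  proc-F: need (4, 1, 2, 5) fits (7, 1, 2, 5); releases (0, 1, 0, 0), pool now (7, 2, 2, 5)
  proc-D: need (7, 2, 2, 4) fits (7, 2, 2, 5); releases (2, 1, 0, 0), pool now (9, 3, 2, 5)
  proc-C: need (9, 2, 2, 5) fits (9, 3, 2, 5); releases (3, 1, 1, 1), pool now (12, 4, 3, 6)
  proc-I: need (11, 4, 3, 5) fits (12, 4, 3, 6); releases (0, 1, 1, 1), pool now (12, 5, 4, 7)


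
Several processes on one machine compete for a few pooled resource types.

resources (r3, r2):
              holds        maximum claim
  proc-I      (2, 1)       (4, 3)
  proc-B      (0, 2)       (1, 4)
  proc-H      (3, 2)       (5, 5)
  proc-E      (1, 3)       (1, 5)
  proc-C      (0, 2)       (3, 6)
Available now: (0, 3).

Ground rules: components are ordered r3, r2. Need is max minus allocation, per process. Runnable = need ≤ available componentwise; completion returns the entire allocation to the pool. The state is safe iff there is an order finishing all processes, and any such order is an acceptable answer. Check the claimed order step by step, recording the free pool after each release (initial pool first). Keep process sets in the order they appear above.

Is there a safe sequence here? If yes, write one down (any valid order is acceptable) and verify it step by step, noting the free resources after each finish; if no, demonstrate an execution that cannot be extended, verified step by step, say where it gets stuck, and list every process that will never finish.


UNSAFE — no complete ordering exists.
Key observation: even finishing proc-E, proc-B leaves just (1, 8) free — too little r3 for any of the remaining processes.
Going as far as possible: proc-E, proc-B; after that, nothing fits. Walking it through:
  pool = (0, 3)
  run proc-E (needs (0, 2), free (0, 3)); after release of (1, 3) the pool is (1, 6)
  run proc-B (needs (1, 2), free (1, 6)); after release of (0, 2) the pool is (1, 8)
  proc-I still needs (2, 2) but only (1, 8) is free — short on r3
  proc-H still needs (2, 3) but only (1, 8) is free — short on r3
  proc-C still needs (3, 4) but only (1, 8) is free — short on r3
Processes that can never finish: proc-I, proc-H and proc-C.


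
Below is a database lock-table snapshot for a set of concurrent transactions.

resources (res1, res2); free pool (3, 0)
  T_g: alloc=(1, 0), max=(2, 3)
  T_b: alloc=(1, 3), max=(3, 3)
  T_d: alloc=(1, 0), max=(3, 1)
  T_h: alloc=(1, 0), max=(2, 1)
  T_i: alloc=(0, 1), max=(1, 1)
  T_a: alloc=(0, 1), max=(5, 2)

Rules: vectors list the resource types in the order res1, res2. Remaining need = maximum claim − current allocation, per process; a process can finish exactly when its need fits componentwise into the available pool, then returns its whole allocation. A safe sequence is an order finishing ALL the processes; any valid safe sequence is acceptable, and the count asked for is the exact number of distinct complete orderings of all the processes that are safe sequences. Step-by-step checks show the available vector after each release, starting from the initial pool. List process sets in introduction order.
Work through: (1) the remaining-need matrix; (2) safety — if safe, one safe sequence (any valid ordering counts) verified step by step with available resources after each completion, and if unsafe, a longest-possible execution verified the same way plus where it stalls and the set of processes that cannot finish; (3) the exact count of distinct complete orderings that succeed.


(1) Need matrix, components ordered res1, res2:
  T_g: (1, 3)
  T_b: (2, 0)
  T_d: (2, 1)
  T_h: (1, 1)
  T_i: (1, 0)
  T_a: (5, 1)
(2) SAFE. One safe sequence: T_b, T_g, T_i, T_a, T_h, T_d.
Key observation: T_g is the earliest step where a requested resource binds exactly: need (1, 3), pool (4, 3) at its turn.
Step-by-step check:
  pool = (3, 0)
  T_b: need (2, 0) fits (3, 0); releases (1, 3), pool now (4, 3)
  T_g: need (1, 3) fits (4, 3); releases (1, 0), pool now (5, 3)
  T_i: need (1, 0) fits (5, 3); releases (0, 1), pool now (5, 4)
  T_a: need (5, 1) fits (5, 4); releases (0, 1), pool now (5, 5)
  T_h: need (1, 1) fits (5, 5); releases (1, 0), pool now (6, 5)
  T_d: need (2, 1) fits (6, 5); releases (1, 0), pool now (7, 5)
(3) The exact count: 126 of the possible complete orderings are safe sequences.


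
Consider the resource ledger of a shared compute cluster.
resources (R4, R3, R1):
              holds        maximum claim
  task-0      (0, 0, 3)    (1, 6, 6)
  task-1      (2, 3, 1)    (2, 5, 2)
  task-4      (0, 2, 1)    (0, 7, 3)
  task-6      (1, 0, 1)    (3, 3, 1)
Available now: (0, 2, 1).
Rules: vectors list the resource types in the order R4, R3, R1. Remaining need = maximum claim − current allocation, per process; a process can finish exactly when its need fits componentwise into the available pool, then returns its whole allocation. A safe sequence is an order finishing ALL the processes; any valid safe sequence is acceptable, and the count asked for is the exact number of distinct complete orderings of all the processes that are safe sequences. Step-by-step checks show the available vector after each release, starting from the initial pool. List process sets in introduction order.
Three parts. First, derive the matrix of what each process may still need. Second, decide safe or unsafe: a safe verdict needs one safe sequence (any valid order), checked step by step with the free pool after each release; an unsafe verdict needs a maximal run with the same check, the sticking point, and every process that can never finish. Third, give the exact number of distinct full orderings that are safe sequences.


(1) Need matrix, components ordered R4, R3, R1:
  task-0: (1, 6, 3)
  task-1: (0, 2, 1)
  task-4: (0, 5, 2)
  task-6: (2, 3, 0)
(2) SAFE — a valid safe sequence is task-1, task-6, task-4, task-0.
Key observation: task-1 is the earliest step where a requested resource binds exactly: need (0, 2, 1), pool (0, 2, 1) at its turn.
Check, step by step:
  pool = (0, 2, 1)
  task-1: need (0, 2, 1) fits (0, 2, 1); releases (2, 3, 1), pool now (2, 5, 2)
  task-6: need (2, 3, 0) fits (2, 5, 2); releases (1, 0, 1), pool now (3, 5, 3)
  task-4: need (0, 5, 2) fits (3, 5, 3); releases (0, 2, 1), pool now (3, 7, 4)
  task-0: need (1, 6, 3) fits (3, 7, 4); releases (0, 0, 3), pool now (3, 7, 7)
(3) Precisely 3 of the possible complete orderings are safe sequences.


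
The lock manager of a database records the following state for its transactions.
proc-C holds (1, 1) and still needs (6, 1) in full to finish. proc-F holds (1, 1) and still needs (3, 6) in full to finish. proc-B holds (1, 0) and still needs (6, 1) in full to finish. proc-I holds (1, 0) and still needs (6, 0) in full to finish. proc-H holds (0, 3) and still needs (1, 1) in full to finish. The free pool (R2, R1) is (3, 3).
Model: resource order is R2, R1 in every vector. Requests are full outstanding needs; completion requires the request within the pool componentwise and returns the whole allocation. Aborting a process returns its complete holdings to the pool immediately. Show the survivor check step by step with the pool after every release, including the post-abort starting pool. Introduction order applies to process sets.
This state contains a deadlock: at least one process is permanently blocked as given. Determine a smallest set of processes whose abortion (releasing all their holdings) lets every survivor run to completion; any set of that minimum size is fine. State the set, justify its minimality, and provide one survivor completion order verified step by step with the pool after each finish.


Minimum abort set: proc-C and proc-I.
Key observation: before aborting proc-C and proc-I, proc-B was permanently blocked — no order could ever run it; afterwards it completes at step 3.
Minimality, checking each single-abort alternative: proc-C alone leaves proc-B blocked (short on R2); proc-F alone leaves proc-C blocked (short on R2); proc-B alone leaves proc-C blocked (short on R2); proc-I alone leaves proc-C blocked (short on R2); proc-H alone leaves proc-C blocked (short on R2).
One survivor order: proc-H, proc-F, proc-B. Verifying each step (post-abort pool first):
  pool = (5, 4)
  proc-H: need (1, 1) fits (5, 4); releases (0, 3), pool now (5, 7)
  proc-F: need (3, 6) fits (5, 7); releases (1, 1), pool now (6, 8)
  proc-B: need (6, 1) fits (6, 8); releases (1, 0), pool now (7, 8)


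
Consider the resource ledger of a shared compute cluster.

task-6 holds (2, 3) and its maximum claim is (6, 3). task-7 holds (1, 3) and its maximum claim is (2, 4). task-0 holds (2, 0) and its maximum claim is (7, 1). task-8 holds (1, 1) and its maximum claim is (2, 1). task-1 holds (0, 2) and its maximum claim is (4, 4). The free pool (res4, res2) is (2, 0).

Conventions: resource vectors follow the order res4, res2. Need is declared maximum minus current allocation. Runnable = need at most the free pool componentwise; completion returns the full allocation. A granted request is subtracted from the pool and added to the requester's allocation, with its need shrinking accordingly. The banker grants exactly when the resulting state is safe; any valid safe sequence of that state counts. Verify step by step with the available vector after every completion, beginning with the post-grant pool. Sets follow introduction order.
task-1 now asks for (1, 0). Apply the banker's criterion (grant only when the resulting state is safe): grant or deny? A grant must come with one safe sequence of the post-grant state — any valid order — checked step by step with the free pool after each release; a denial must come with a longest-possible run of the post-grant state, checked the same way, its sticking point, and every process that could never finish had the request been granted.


GRANT — the state after the grant stays safe, e.g. via task-8, task-7, task-1, task-6, task-0.
Key observation: granting shrinks the pool to (1, 0), yet task-8 still fits and the chain goes through.
Check on the post-grant state, step by step:
  pool = (1, 0)
  run task-8 (needs (1, 0), free (1, 0)); after release of (1, 1) the pool is (2, 1)
  run task-7 (needs (1, 1), free (2, 1)); after release of (1, 3) the pool is (3, 4)
  run task-1 (needs (3, 2), free (3, 4)); after release of (1, 2) the pool is (4, 6)
  run task-6 (needs (4, 0), free (4, 6)); after release of (2, 3) the pool is (6, 9)
  run task-0 (needs (5, 1), free (6, 9)); after release of (2, 0) the pool is (8, 9)


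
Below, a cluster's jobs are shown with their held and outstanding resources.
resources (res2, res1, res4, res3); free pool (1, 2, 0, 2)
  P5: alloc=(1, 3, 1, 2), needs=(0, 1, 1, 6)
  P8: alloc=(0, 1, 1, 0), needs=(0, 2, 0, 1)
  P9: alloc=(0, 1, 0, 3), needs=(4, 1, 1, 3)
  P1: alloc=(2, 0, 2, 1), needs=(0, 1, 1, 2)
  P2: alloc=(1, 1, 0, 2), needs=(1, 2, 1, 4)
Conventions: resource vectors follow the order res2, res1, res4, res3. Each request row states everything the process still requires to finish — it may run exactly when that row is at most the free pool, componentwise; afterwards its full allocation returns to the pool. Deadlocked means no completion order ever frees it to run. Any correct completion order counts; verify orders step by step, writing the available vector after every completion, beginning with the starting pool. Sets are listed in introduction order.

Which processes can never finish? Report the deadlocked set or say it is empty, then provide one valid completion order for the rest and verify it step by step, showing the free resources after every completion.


Deadlocked: P5, P9 and P2.
Key observation: after P8, P1 the pool peaks at (3, 3, 3, 3), and each blocked process is short somewhere: P5 on res3; P9 on res2; P2 on res3.
One completion order for the rest: P8, P1. Walking it through:
  pool = (1, 2, 0, 2)
  run P8 (needs (0, 2, 0, 1), free (1, 2, 0, 2)); after release of (0, 1, 1, 0) the pool is (1, 3, 1, 2)
  run P1 (needs (0, 1, 1, 2), free (1, 3, 1, 2)); after release of (2, 0, 2, 1) the pool is (3, 3, 3, 3)
The blocked processes can never fit:
  P5 cannot run: need (0, 1, 1, 6) vs free (3, 3, 3, 3) (insufficient res3)
  P9 cannot run: need (4, 1, 1, 3) vs free (3, 3, 3, 3) (insufficient res2)
  P2 cannot run: need (1, 2, 1, 4) vs free (3, 3, 3, 3) (insufficient res3)


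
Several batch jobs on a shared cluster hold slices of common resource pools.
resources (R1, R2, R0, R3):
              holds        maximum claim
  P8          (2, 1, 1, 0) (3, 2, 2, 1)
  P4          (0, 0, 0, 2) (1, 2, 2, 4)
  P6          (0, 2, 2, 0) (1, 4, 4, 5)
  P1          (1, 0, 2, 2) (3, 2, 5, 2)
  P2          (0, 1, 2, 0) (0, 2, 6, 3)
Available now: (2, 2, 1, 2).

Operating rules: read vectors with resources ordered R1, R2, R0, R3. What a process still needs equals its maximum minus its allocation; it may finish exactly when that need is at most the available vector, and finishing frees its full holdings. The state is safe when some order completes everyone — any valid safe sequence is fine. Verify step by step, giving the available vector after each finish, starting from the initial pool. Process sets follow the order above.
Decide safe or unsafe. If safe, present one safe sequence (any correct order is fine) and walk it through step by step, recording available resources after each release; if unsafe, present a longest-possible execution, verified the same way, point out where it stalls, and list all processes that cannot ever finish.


UNSAFE — no complete ordering exists.
Key observation: after P8, P4 the pool peaks at (4, 3, 2, 4), and each blocked process is short somewhere: P6 on R3; P1 on R0; P2 on R0.
Going as far as possible: P8, P4; after that, nothing fits. Step-by-step check:
  pool = (2, 2, 1, 2)
  P8 needs (1, 1, 1, 1) <= (2, 2, 1, 2) -> finishes; pool += (2, 1, 1, 0) = (4, 3, 2, 2)
  P4 needs (1, 2, 2, 2) <= (4, 3, 2, 2) -> finishes; pool += (0, 0, 0, 2) = (4, 3, 2, 4)
  P6 cannot run: need (1, 2, 2, 5) vs free (4, 3, 2, 4) (insufficient R3)
  P1 cannot run: need (2, 2, 3, 0) vs free (4, 3, 2, 4) (insufficient R0)
  P2 cannot run: need (0, 1, 4, 3) vs free (4, 3, 2, 4) (insufficient R0)
Processes that can never finish: P6, P1 and P2.


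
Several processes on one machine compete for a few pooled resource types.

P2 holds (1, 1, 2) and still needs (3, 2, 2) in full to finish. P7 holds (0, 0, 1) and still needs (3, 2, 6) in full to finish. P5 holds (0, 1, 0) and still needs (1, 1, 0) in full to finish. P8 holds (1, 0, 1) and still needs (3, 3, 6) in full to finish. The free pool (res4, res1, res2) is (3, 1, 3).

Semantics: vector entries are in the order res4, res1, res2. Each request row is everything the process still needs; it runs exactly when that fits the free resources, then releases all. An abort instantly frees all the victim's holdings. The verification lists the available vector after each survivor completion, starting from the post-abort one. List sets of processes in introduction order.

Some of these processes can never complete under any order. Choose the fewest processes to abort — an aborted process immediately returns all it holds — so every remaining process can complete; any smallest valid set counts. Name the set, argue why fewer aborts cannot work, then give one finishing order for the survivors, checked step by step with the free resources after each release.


The answer: abort P8.
Key observation: no ordering could ever have run P7 before the abort of P8; with (1, 0, 1) back in the pool it fits at step 3.
No smaller set exists: with zero aborts the deadlock remains.
One survivor order: P5, P2, P7. Check, step by step (post-abort pool first):
  pool = (4, 1, 4)
  run P5 (needs (1, 1, 0), free (4, 1, 4)); after release of (0, 1, 0) the pool is (4, 2, 4)
  run P2 (needs (3, 2, 2), free (4, 2, 4)); after release of (1, 1, 2) the pool is (5, 3, 6)
  run P7 (needs (3, 2, 6), free (5, 3, 6)); after release of (0, 0, 1) the pool is (5, 3, 7)


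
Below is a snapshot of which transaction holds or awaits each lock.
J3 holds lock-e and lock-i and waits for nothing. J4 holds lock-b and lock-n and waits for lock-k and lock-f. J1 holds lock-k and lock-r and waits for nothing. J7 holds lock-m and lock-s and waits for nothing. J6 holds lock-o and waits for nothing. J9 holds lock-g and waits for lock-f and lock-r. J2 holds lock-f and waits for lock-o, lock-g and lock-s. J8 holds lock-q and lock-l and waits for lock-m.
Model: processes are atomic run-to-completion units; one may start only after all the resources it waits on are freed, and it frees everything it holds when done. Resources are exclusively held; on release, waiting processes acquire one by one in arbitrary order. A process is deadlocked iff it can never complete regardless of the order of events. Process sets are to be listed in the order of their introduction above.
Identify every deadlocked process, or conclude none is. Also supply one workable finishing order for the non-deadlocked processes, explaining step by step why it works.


Deadlocked: J4, J9 and J2.
Key observation: nobody on the ring J2 -> J9 -> J2 can start until another member finishes, which never happens; J4 waits into the deadlock from upstream.
A valid finishing order for the others: J6, J3, J7, J8, J1.
Verifying each step:
  run J6 (it waits on nothing); releases lock-o
  run J3 (it waits on nothing); releases lock-e and lock-i
  run J7 (it waits on nothing); releases lock-m and lock-s
  run J8 (all its waits — lock-m — are resolved); releases lock-q and lock-l
  run J1 (it waits on nothing); releases lock-k and lock-r


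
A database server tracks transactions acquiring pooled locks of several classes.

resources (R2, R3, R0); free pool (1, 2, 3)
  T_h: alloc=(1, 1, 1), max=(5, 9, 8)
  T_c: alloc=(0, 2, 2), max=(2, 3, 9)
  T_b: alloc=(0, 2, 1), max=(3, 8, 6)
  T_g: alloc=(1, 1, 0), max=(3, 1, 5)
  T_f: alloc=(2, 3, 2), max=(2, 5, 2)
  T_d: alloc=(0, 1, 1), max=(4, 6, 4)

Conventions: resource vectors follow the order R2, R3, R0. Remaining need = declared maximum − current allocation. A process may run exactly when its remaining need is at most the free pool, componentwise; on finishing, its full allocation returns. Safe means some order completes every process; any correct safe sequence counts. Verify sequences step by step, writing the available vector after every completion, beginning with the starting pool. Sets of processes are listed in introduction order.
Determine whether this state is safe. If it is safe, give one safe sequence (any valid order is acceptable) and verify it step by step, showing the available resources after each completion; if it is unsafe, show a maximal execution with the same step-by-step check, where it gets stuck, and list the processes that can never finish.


SAFE, for example via the order T_f, T_g, T_d, T_b, T_c, T_h.
Key observation: reading the order forward, T_f is the first process whose need (0, 2, 0) meets the free pool (1, 2, 3) exactly on a resource it requests.
Verifying each step:
  pool = (1, 2, 3)
  T_f needs (0, 2, 0) <= (1, 2, 3) -> finishes; pool += (2, 3, 2) = (3, 5, 5)
  T_g needs (2, 0, 5) <= (3, 5, 5) -> finishes; pool += (1, 1, 0) = (4, 6, 5)
  T_d needs (4, 5, 3) <= (4, 6, 5) -> finishes; pool += (0, 1, 1) = (4, 7, 6)
  T_b needs (3, 6, 5) <= (4, 7, 6) -> finishes; pool += (0, 2, 1) = (4, 9, 7)
  T_c needs (2, 1, 7) <= (4, 9, 7) -> finishes; pool += (0, 2, 2) = (4, 11, 9)
  T_h needs (4, 8, 7) <= (4, 11, 9) -> finishes; pool += (1, 1, 1) = (5, 12, 10)


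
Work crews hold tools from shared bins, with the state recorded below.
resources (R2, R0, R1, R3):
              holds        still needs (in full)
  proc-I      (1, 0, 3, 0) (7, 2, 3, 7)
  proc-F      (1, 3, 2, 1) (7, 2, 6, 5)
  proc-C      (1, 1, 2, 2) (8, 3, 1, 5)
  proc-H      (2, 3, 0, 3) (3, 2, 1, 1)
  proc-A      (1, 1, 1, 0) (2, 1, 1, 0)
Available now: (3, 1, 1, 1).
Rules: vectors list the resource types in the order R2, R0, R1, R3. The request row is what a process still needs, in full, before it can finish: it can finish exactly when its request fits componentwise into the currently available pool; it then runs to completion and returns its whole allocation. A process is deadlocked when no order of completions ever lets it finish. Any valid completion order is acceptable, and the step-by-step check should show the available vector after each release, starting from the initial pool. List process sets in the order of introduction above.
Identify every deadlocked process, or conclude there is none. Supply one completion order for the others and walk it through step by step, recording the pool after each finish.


Deadlocked: proc-I, proc-F and proc-C.
Key observation: the wall is R2: completing proc-A, proc-H brings the pool only to (6, 5, 2, 4), and all the rest need more.
A valid finishing order for the others: proc-A, proc-H. Walking it through:
  pool = (3, 1, 1, 1)
  run proc-A (needs (2, 1, 1, 0), free (3, 1, 1, 1)); after release of (1, 1, 1, 0) the pool is (4, 2, 2, 1)
  run proc-H (needs (3, 2, 1, 1), free (4, 2, 2, 1)); after release of (2, 3, 0, 3) the pool is (6, 5, 2, 4)
The stuck group stays short no matter what:
  blocked: proc-I wants (7, 2, 3, 7), pool (6, 5, 2, 4) — not enough R2, R1 and R3
  blocked: proc-F wants (7, 2, 6, 5), pool (6, 5, 2, 4) — not enough R2, R1 and R3
  blocked: proc-C wants (8, 3, 1, 5), pool (6, 5, 2, 4) — not enough R2 and R3


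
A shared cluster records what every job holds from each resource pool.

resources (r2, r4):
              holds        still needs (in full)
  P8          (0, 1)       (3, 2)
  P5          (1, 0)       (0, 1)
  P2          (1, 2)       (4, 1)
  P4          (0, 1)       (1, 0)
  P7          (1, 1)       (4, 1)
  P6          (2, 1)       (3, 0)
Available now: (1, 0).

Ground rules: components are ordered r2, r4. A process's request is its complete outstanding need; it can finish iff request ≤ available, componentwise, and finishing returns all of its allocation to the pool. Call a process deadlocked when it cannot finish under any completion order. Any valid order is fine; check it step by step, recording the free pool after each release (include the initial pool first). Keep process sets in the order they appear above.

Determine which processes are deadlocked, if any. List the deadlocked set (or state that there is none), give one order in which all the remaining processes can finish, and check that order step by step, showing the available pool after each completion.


The deadlocked set is P8, P2, P7 and P6.
Key observation: no order helps: past P4, P5, the free pool tops out at (2, 1), below what each blocked process needs in r2.
A valid finishing order for the others: P4, P5. Verifying each step:
  pool = (1, 0)
  P4 needs (1, 0) <= (1, 0) -> finishes; pool += (0, 1) = (1, 1)
  P5 needs (0, 1) <= (1, 1) -> finishes; pool += (1, 0) = (2, 1)
None of the blocked processes ever fits:
  blocked: P8 wants (3, 2), pool (2, 1) — not enough r2 and r4
  blocked: P2 wants (4, 1), pool (2, 1) — not enough r2
  blocked: P7 wants (4, 1), pool (2, 1) — not enough r2
  blocked: P6 wants (3, 0), pool (2, 1) — not enough r2


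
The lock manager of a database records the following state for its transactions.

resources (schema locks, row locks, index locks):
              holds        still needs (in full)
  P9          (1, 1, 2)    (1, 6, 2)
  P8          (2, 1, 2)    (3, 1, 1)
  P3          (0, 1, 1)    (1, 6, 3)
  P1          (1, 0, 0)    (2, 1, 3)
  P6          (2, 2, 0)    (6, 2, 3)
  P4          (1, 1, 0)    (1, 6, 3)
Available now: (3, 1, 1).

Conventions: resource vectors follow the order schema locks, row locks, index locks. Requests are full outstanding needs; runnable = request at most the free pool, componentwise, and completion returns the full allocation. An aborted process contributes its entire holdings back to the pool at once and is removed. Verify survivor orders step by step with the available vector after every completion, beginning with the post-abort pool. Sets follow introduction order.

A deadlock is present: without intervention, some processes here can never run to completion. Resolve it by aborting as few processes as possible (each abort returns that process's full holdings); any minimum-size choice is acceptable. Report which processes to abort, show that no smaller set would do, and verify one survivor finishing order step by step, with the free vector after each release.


Minimum abort set: P9 and P4.
Key observation: before aborting P9 and P4, P3 was permanently blocked — no order could ever run it; afterwards it completes at step 4.
Why nothing smaller works — every single abort fails: P9 alone leaves P3 blocked (short on row locks); P8 alone leaves P9 blocked (short on row locks); P3 alone leaves P9 blocked (short on row locks); P1 alone leaves P9 blocked (short on row locks); P6 alone leaves P9 blocked (short on row locks); P4 alone leaves P9 blocked (short on row locks).
The survivors complete as P1, P8, P6, P3. Walking it through (starting from the post-abort pool):
  pool = (5, 3, 3)
  P1 needs (2, 1, 3) <= (5, 3, 3) -> finishes; pool += (1, 0, 0) = (6, 3, 3)
  P8 needs (3, 1, 1) <= (6, 3, 3) -> finishes; pool += (2, 1, 2) = (8, 4, 5)
  P6 needs (6, 2, 3) <= (8, 4, 5) -> finishes; pool += (2, 2, 0) = (10, 6, 5)
  P3 needs (1, 6, 3) <= (10, 6, 5) -> finishes; pool += (0, 1, 1) = (10, 7, 6)


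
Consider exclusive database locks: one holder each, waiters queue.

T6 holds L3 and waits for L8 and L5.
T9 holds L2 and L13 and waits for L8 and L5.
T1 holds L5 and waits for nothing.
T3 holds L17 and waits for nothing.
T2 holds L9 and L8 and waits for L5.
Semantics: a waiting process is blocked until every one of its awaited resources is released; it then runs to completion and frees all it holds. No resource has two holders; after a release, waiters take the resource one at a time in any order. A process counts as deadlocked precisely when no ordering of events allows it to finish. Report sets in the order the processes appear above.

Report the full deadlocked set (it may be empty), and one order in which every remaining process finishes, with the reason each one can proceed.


Nothing here is deadlocked.
Key observation: although several processes wait, no cycle exists — each chain bottoms out at a free runner.
A valid finishing order for the others: T1, T2, T6, T9, T3.
Check, step by step:
  run T1 (it waits on nothing); releases L5
  T2 waits on L5 — all released -> runs and releases L9 and L8
  T6 waits on L8 and L5 — all released -> runs and releases L3
  T9 waits on L8 and L5 — all released -> runs and releases L2 and L13
  run T3 (it waits on nothing); releases L17


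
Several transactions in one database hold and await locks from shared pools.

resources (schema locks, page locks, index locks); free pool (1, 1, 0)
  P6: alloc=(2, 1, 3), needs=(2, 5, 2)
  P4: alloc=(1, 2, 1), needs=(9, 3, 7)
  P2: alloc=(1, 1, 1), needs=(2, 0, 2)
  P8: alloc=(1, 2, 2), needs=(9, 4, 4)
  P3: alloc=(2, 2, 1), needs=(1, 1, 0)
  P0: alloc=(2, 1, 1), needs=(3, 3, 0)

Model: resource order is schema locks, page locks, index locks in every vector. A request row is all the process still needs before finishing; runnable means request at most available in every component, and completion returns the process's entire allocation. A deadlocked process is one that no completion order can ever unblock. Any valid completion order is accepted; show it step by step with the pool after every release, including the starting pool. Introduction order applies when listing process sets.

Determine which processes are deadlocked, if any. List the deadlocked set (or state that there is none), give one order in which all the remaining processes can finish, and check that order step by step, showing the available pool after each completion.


The deadlocked set is P4 and P8.
Key observation: the wall is schema locks: completing P3, P0, P2, P6 brings the pool only to (8, 6, 6), and all the rest need more.
One completion order for the rest: P3, P0, P2, P6. Verifying each step:
  pool = (1, 1, 0)
  run P3 (needs (1, 1, 0), free (1, 1, 0)); after release of (2, 2, 1) the pool is (3, 3, 1)
  run P0 (needs (3, 3, 0), free (3, 3, 1)); after release of (2, 1, 1) the pool is (5, 4, 2)
  run P2 (needs (2, 0, 2), free (5, 4, 2)); after release of (1, 1, 1) the pool is (6, 5, 3)
  run P6 (needs (2, 5, 2), free (6, 5, 3)); after release of (2, 1, 3) the pool is (8, 6, 6)
The blocked processes can never fit:
  P4 still needs (9, 3, 7) but only (8, 6, 6) is free — short on schema locks and index locks
  P8 still needs (9, 4, 4) but only (8, 6, 6) is free — short on schema locks


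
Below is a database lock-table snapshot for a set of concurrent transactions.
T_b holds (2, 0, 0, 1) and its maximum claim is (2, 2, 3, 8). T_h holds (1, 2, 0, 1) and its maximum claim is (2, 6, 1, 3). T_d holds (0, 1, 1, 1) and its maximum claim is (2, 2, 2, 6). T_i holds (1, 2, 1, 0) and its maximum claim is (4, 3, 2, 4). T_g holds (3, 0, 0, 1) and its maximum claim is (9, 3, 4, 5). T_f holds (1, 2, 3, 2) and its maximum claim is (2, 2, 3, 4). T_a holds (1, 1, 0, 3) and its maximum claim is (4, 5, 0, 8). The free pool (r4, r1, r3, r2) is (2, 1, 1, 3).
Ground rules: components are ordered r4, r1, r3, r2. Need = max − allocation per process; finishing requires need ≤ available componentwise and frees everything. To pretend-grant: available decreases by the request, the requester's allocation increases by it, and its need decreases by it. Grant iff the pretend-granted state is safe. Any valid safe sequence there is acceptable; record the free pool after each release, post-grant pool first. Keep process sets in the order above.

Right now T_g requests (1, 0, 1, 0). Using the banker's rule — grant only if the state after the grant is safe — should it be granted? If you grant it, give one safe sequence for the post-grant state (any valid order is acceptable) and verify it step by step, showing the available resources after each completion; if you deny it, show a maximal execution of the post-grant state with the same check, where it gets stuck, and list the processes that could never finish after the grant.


GRANT — the state after the grant stays safe, e.g. via T_f, T_d, T_h, T_a, T_i, T_g, T_b.
Key observation: (1, 1, 0, 3) free after granting still covers T_f first, and each release covers the next.
Verifying the post-grant state step by step:
  pool = (1, 1, 0, 3)
  run T_f (needs (1, 0, 0, 2), free (1, 1, 0, 3)); after release of (1, 2, 3, 2) the pool is (2, 3, 3, 5)
  run T_d (needs (2, 1, 1, 5), free (2, 3, 3, 5)); after release of (0, 1, 1, 1) the pool is (2, 4, 4, 6)
  run T_h (needs (1, 4, 1, 2), free (2, 4, 4, 6)); after release of (1, 2, 0, 1) the pool is (3, 6, 4, 7)
  run T_a (needs (3, 4, 0, 5), free (3, 6, 4, 7)); after release of (1, 1, 0, 3) the pool is (4, 7, 4, 10)
  run T_i (needs (3, 1, 1, 4), free (4, 7, 4, 10)); after release of (1, 2, 1, 0) the pool is (5, 9, 5, 10)
  run T_g (needs (5, 3, 3, 4), free (5, 9, 5, 10)); after release of (4, 0, 1, 1) the pool is (9, 9, 6, 11)
  run T_b (needs (0, 2, 3, 7), free (9, 9, 6, 11)); after release of (2, 0, 0, 1) the pool is (11, 9, 6, 12)


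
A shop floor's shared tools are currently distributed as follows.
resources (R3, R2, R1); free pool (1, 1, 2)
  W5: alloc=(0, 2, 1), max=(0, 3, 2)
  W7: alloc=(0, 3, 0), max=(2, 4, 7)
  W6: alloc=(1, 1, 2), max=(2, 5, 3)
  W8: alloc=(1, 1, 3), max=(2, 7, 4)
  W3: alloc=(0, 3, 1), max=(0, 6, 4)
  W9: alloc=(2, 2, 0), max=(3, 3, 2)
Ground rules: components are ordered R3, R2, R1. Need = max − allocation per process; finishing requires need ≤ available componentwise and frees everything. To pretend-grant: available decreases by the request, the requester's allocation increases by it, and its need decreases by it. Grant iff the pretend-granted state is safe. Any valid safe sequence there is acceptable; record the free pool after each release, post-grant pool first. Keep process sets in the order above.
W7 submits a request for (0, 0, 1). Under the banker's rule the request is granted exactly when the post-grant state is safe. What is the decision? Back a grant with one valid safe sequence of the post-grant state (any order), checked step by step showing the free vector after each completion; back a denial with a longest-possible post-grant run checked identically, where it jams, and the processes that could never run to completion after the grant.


GRANT — the state after the grant stays safe, e.g. via W5, W9, W6, W8, W3, W7.
Key observation: granting shrinks the pool to (1, 1, 1), yet W5 still fits and the chain goes through.
Step-by-step check of the post-grant state:
  pool = (1, 1, 1)
  run W5 (needs (0, 1, 1), free (1, 1, 1)); after release of (0, 2, 1) the pool is (1, 3, 2)
  run W9 (needs (1, 1, 2), free (1, 3, 2)); after release of (2, 2, 0) the pool is (3, 5, 2)
  run W6 (needs (1, 4, 1), free (3, 5, 2)); after release of (1, 1, 2) the pool is (4, 6, 4)
  run W8 (needs (1, 6, 1), free (4, 6, 4)); after release of (1, 1, 3) the pool is (5, 7, 7)
  run W3 (needs (0, 3, 3), free (5, 7, 7)); after release of (0, 3, 1) the pool is (5, 10, 8)
  run W7 (needs (2, 1, 6), free (5, 10, 8)); after release of (0, 3, 1) the pool is (5, 13, 9)


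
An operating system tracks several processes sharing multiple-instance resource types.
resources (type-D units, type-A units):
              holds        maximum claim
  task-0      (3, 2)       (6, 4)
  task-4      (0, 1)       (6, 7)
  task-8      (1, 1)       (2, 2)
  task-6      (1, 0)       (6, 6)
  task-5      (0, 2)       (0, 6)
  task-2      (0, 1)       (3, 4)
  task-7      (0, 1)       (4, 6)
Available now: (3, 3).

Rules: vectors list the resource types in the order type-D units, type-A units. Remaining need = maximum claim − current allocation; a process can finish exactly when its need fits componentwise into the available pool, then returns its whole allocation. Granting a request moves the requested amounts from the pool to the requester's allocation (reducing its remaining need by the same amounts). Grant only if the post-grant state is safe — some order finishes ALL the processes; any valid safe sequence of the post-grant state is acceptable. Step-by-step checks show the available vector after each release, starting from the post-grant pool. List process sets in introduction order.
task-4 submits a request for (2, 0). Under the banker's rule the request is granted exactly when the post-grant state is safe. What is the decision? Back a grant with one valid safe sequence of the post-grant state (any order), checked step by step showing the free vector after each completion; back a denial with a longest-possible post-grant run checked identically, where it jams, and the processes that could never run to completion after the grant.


DENY. Granting would leave the state unsafe.
Key observation: the pool after task-8, task-5 is (2, 6); every surviving request exceeds it in type-D units, so progress ends there.
After a pretend grant, a maximal execution: task-8, task-5 — then nothing else fits. Verifying each step:
  pool = (1, 3)
  task-8 needs (1, 1) <= (1, 3) -> finishes; pool += (1, 1) = (2, 4)
  task-5 needs (0, 4) <= (2, 4) -> finishes; pool += (0, 2) = (2, 6)
  task-0 cannot run: need (3, 2) vs free (2, 6) (insufficient type-D units)
  task-4 cannot run: need (4, 6) vs free (2, 6) (insufficient type-D units)
  task-6 cannot run: need (5, 6) vs free (2, 6) (insufficient type-D units)
  task-2 cannot run: need (3, 3) vs free (2, 6) (insufficient type-D units)
  task-7 cannot run: need (4, 5) vs free (2, 6) (insufficient type-D units)
Had the request been granted, task-0, task-4, task-6, task-2 and task-7 could never finish.


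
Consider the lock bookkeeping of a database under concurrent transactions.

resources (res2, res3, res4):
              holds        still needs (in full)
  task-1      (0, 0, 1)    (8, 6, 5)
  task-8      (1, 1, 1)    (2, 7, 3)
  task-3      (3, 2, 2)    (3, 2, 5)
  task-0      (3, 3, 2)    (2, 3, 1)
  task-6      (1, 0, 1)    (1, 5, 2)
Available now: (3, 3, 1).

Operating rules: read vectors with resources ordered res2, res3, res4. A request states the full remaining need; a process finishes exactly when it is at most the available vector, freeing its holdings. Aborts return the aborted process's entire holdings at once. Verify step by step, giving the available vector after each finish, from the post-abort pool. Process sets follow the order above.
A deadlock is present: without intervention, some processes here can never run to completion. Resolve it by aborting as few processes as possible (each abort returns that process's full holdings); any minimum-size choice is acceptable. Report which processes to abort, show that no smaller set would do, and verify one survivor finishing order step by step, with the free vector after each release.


Abort task-3.
Key observation: before aborting task-3, task-8 was permanently blocked — no order could ever run it; afterwards it completes at step 2.
No smaller set exists: with zero aborts the deadlock remains.
Survivors finish in the order: task-0, task-8, task-1, task-6. Check, step by step (pool after the aborts first):
  pool = (6, 5, 3)
  task-0: need (2, 3, 1) fits (6, 5, 3); releases (3, 3, 2), pool now (9, 8, 5)
  task-8: need (2, 7, 3) fits (9, 8, 5); releases (1, 1, 1), pool now (10, 9, 6)
  task-1: need (8, 6, 5) fits (10, 9, 6); releases (0, 0, 1), pool now (10, 9, 7)
  task-6: need (1, 5, 2) fits (10, 9, 7); releases (1, 0, 1), pool now (11, 9, 8)


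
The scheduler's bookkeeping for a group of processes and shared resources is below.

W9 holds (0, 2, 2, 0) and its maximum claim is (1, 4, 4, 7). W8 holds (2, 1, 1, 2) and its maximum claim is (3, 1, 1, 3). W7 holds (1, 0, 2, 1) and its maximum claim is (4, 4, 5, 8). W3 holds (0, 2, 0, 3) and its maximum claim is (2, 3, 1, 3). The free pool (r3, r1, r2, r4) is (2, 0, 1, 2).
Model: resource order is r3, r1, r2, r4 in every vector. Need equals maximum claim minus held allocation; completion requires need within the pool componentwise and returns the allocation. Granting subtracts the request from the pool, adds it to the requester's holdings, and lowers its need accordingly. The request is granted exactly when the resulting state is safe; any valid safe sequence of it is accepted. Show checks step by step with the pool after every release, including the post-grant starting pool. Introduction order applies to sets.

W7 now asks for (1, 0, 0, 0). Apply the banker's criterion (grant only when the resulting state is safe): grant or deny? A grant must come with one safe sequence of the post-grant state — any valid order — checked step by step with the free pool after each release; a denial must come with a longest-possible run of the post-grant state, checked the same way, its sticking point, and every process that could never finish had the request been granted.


GRANT: granting preserves safety; a valid post-grant sequence is W8, W3, W9, W7.
Key observation: the transfer keeps a workable pool ((1, 0, 1, 2)); W8 starts the safe sequence.
Verifying the post-grant state step by step:
  pool = (1, 0, 1, 2)
  W8 needs (1, 0, 0, 1) <= (1, 0, 1, 2) -> finishes; pool += (2, 1, 1, 2) = (3, 1, 2, 4)
  W3 needs (2, 1, 1, 0) <= (3, 1, 2, 4) -> finishes; pool += (0, 2, 0, 3) = (3, 3, 2, 7)
  W9 needs (1, 2, 2, 7) <= (3, 3, 2, 7) -> finishes; pool += (0, 2, 2, 0) = (3, 5, 4, 7)
  W7 needs (2, 4, 3, 7) <= (3, 5, 4, 7) -> finishes; pool += (2, 0, 2, 1) = (5, 5, 6, 8)
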